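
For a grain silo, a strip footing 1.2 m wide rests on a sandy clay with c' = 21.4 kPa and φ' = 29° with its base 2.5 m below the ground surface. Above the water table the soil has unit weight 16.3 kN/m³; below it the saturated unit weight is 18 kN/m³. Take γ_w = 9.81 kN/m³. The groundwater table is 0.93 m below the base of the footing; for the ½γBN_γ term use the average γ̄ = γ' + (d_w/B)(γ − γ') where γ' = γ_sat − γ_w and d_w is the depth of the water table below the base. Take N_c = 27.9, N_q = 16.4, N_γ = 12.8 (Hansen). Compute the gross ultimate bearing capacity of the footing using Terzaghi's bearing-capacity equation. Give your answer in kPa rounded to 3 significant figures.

q_ult ≈ 1380 kPa

Effective surcharge at the founding depth q = γ·D_f = 16.3 × 2.5 = 40.75 kPa.
With d_w = 0.93 m < B, γ̄ = 8.19 + (0.93/1.2) × (16.3 − 8.19) = 14.475 kN/m³.
q_ult = c·N_c + q·N_q + 0.5·γ·B·N_γ
     = 21.4 × 27.9 + 40.75 × 16.4 + 0.5 × 14.475 × 1.2 × 12.8
     = 597.06 + 668.3 + 111.17 = 1376.5 kPa.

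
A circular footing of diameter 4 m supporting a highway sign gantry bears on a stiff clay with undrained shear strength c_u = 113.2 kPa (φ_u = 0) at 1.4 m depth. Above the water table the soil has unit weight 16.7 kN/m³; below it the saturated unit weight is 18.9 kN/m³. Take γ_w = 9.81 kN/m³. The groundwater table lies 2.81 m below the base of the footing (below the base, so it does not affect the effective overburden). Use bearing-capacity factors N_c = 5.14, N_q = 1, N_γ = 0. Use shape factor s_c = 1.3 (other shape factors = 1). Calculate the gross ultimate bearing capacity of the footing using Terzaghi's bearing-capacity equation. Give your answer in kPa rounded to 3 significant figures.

Effective surcharge at the founding depth q = γ·D_f = 16.7 × 1.4 = 23.38 kPa.
q_ult = c·N_c·s_c + q·N_q
     = 113.2 × 5.14 × 1.3 + 23.38 × 1
     = 756.4 + 23.38 = 779.78 kPa.

q_ult ≈ 780 kPa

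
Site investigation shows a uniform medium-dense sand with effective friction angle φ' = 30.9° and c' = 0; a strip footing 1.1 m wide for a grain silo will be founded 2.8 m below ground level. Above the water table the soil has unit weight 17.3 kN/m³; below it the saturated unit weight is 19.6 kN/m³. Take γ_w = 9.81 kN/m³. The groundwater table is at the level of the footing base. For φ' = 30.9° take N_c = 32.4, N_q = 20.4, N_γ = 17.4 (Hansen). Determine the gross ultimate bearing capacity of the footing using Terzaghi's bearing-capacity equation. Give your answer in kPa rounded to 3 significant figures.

q_ult ≈ 1080 kPa

q = γ·D_f = 17.3 × 2.8 = 48.44 kPa.
For the ½γBN_γ term take γ' = 19.6 − 9.81 = 9.79 kN/m³ (soil below base is submerged).
q·N_q = 48.44 × 20.4 = 988.18 kPa
0.5·γ·B·N_γ = 0.5 × 9.79 × 1.1 × 17.4 = 93.69 kPa
q_ult = 988.18 + 93.69 = 1081.9 kPa.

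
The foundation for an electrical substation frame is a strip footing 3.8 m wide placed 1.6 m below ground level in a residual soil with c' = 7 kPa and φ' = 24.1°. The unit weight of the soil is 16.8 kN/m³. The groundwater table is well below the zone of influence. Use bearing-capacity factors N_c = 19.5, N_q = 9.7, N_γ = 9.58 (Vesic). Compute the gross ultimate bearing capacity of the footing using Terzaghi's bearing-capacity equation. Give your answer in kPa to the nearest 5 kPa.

q = γ·D_f = 16.8 × 1.6 = 26.88 kPa.
c·N_c = 7 × 19.5 = 136.5 kPa
q·N_q = 26.88 × 9.7 = 260.74 kPa
0.5·γ·B·N_γ = 0.5 × 16.8 × 3.8 × 9.58 = 305.79 kPa
q_ult = 136.5 + 260.74 + 305.79 = 703.03 kPa.

q_ult ≈ 705 kPa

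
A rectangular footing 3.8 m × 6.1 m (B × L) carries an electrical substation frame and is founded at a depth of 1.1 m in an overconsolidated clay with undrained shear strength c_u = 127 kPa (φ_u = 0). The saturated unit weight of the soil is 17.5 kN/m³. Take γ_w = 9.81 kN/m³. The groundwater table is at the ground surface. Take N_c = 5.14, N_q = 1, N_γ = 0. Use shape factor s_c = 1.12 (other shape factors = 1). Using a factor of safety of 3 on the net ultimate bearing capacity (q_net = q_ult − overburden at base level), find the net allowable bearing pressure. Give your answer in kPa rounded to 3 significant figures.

Water table at ground surface, so effective unit weight γ' = 17.5 − 9.81 = 7.69 kN/m³ is used throughout; overburden q = 7.69 × 1.1 = 8.459 kPa.
Cohesion term c·N_c·s_c = 127 × 5.14 × 1.12 = 731.11 kPa; surcharge term q·N_q = 8.459 × 1 = 8.459 kPa.
q_ult = 731.11 + 8.459 = 739.57 kPa.
q_net = 739.57 − 8.459 = 731.11 kPa.
q_all(net) = 731.11 / 3 = 243.7 kPa.

q_all(net) ≈ 244 kPa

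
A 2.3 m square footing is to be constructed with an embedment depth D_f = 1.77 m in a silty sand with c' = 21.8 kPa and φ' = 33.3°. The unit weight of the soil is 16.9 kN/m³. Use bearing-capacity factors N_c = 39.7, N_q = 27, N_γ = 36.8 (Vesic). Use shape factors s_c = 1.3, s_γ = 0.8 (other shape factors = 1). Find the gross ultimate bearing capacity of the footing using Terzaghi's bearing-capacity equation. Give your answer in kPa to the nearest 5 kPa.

q_ult ≈ 2505 kPa

Effective surcharge at the founding depth q = γ·D_f = 16.9 × 1.77 = 29.913 kPa.
q_ult = c·N_c·s_c + q·N_q + 0.5·γ·B·N_γ·s_γ
     = 21.8 × 39.7 × 1.3 + 29.913 × 27 + 0.5 × 16.9 × 2.3 × 36.8 × 0.8
     = 1125.1 + 807.65 + 572.17 = 2504.9 kPa.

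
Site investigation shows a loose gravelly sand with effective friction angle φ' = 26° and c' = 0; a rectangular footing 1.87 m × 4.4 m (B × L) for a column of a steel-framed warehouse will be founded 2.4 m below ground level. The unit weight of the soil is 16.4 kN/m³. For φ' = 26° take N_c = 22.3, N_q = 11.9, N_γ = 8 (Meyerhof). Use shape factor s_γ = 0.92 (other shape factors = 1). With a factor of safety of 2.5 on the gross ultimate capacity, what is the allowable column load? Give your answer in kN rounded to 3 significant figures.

Overburden at base level: q = 16.4 × 2.4 = 39.36 kPa.
Surcharge term q·N_q = 39.36 × 11.9 = 468.38 kPa; self-weight term 0.5·γ·B·N_γ·s_γ = 0.5 × 16.4 × 1.87 × 8 × 0.92 = 112.86 kPa.
q_ult = 468.38 + 112.86 = 581.24 kPa.
Gross allowable pressure q_all = 581.24 / 2.5 = 232.5 kPa.
Footing area = 8.228 m², so allowable column load = 232.5 × 8.228 = 1913 kN.

P_all ≈ 1910 kN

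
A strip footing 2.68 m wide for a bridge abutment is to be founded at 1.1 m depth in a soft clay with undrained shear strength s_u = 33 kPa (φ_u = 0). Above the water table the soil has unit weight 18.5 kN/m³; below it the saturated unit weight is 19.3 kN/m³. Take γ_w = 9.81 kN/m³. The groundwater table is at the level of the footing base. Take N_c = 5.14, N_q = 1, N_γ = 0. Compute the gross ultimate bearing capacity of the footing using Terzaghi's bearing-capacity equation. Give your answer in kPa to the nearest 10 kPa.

q = γ·D_f = 18.5 × 1.1 = 20.35 kPa.
c·N_c = 33 × 5.14 = 169.62 kPa
q·N_q = 20.35 × 1 = 20.35 kPa
q_ult = 169.62 + 20.35 = 189.97 kPa.

q_ult ≈ 190 kPa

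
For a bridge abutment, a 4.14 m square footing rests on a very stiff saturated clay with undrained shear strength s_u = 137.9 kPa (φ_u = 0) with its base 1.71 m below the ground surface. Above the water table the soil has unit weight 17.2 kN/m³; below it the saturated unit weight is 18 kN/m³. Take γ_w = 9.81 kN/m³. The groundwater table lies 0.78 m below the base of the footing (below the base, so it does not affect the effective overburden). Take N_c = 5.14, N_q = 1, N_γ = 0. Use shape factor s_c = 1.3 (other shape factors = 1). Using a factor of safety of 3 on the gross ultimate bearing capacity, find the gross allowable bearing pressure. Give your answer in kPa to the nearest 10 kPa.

Overburden at base level: q = 17.2 × 1.71 = 29.412 kPa.
Cohesion term c·N_c·s_c = 137.9 × 5.14 × 1.3 = 921.45 kPa; surcharge term q·N_q = 29.412 × 1 = 29.412 kPa.
q_ult = 921.45 + 29.412 = 950.86 kPa.
q_all = 950.86 / 3 = 316.95 kPa.

q_all ≈ 320 kPa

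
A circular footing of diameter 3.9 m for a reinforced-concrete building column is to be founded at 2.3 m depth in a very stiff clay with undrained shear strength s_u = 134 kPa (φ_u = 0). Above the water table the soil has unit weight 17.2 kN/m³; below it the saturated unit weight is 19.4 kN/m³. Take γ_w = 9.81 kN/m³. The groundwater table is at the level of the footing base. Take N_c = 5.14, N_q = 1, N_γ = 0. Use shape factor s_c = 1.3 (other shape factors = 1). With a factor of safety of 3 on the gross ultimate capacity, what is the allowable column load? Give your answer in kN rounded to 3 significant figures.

P_all ≈ 3720 kN

q = γ·D_f = 17.2 × 2.3 = 39.56 kPa.
c·N_c·s_c = 134 × 5.14 × 1.3 = 895.39 kPa
q·N_q = 39.56 × 1 = 39.56 kPa
q_ult = 895.39 + 39.56 = 934.95 kPa.
Gross allowable pressure q_all = 934.95 / 3 = 311.65 kPa.
Footing area = 11.9459 m², so allowable column load = 311.65 × 11.9459 = 3722.9 kN.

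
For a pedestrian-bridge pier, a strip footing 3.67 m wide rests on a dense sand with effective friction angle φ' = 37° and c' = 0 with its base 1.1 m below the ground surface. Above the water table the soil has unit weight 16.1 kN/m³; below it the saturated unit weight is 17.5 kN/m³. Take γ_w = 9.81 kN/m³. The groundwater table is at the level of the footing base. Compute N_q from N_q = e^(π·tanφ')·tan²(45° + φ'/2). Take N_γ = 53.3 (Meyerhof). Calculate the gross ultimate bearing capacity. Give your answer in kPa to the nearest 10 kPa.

tan37° = 0.7536, so N_q = e^(π×0.7536)·tan²(63.5°) = 10.669 × 4.023 = 42.92.
Overburden at base level: q = 16.1 × 1.1 = 17.71 kPa.
Below the base the soil is submerged, so the ½γBN_γ term uses γ' = 17.5 − 9.81 = 7.69 kN/m³.
Surcharge term q·N_q = 17.71 × 42.92 = 760.11 kPa; self-weight term 0.5·γ·B·N_γ = 0.5 × 7.69 × 3.67 × 53.3 = 752.12 kPa.
q_ult = 760.11 + 752.12 = 1512.2 kPa.

q_ult ≈ 1510 kPa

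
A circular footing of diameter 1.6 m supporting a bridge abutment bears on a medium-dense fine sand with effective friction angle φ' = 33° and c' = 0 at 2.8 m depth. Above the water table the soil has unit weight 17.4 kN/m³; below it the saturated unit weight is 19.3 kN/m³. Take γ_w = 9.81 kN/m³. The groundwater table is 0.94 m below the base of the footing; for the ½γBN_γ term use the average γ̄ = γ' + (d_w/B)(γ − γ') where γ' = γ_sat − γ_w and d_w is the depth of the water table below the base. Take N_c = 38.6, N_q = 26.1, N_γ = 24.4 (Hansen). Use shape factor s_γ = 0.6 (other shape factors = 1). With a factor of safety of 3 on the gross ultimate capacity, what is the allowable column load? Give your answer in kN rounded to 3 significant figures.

q = γ·D_f = 17.4 × 2.8 = 48.72 kPa.
γ' = 9.49 kN/m³; averaging over the depth B below the base, γ̄ = γ' + (d_w/B)(γ − γ') = 14.137 kN/m³.
q·N_q = 48.72 × 26.1 = 1271.6 kPa
0.5·γ·B·N_γ·s_γ = 0.5 × 14.137 × 1.6 × 24.4 × 0.6 = 165.57 kPa
q_ult = 1271.6 + 165.57 = 1437.2 kPa.
Gross allowable pressure q_all = 1437.2 / 3 = 479.06 kPa.
Footing area = 2.0106 m², so allowable column load = 479.06 × 2.0106 = 963.19 kN.

P_all ≈ 963 kN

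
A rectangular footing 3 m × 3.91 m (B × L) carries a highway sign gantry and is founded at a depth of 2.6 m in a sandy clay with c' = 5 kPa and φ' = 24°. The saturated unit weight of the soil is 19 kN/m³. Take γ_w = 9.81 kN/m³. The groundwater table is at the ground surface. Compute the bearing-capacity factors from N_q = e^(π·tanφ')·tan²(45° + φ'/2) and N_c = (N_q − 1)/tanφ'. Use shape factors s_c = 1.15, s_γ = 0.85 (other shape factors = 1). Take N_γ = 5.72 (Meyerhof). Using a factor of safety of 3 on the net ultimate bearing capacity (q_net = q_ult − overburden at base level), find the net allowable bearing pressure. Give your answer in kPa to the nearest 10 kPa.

N_q = e^(π·tan24°)·tan²(57°) = 9.6; N_c = (N_q − 1)/tanφ' = 19.32.
Water table at ground surface, so effective unit weight γ' = 19 − 9.81 = 9.19 kN/m³ is used throughout; overburden q = 9.19 × 2.6 = 23.894 kPa; the same γ' applies in the ½γBN_γ term.
Cohesion term c·N_c·s_c = 5 × 19.324 × 1.15 = 111.11 kPa; surcharge term q·N_q = 23.894 × 9.6034 = 229.46 kPa; self-weight term 0.5·γ·B·N_γ·s_γ = 0.5 × 9.19 × 3 × 5.72 × 0.85 = 67.023 kPa.
q_ult = 111.11 + 229.46 + 67.023 = 407.6 kPa.
q_net = 407.6 − 23.894 = 383.7 kPa.
q_all(net) = 383.7 / 3 = 127.9 kPa.

q_all(net) ≈ 130 kPa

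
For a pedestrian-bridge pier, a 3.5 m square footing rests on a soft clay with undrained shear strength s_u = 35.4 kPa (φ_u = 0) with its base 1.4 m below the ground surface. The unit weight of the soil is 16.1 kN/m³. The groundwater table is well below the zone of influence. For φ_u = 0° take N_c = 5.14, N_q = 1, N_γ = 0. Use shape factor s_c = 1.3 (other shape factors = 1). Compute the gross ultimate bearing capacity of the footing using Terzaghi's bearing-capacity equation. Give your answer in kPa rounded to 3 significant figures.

Overburden at base level: q = 16.1 × 1.4 = 22.54 kPa.
Cohesion term c·N_c·s_c = 35.4 × 5.14 × 1.3 = 236.54 kPa; surcharge term q·N_q = 22.54 × 1 = 22.54 kPa.
q_ult = 236.54 + 22.54 = 259.08 kPa.

q_ult ≈ 259 kPa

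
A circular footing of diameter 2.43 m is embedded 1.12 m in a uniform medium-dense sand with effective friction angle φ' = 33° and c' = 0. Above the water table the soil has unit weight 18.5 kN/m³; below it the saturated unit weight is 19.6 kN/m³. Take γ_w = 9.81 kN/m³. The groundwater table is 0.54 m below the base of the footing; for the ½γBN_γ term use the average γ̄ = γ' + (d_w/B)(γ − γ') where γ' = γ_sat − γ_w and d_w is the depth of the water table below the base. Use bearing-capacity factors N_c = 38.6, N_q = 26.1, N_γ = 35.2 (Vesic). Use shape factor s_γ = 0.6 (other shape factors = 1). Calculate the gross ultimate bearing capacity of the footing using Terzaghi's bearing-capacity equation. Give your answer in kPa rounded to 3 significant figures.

q = γ·D_f = 18.5 × 1.12 = 20.72 kPa.
γ' = 9.79 kN/m³; averaging over the depth B below the base, γ̄ = γ' + (d_w/B)(γ − γ') = 11.726 kN/m³.
q·N_q = 20.72 × 26.1 = 540.79 kPa
0.5·γ·B·N_γ·s_γ = 0.5 × 11.726 × 2.43 × 35.2 × 0.6 = 300.89 kPa
q_ult = 540.79 + 300.89 = 841.68 kPa.

q_ult ≈ 842 kPa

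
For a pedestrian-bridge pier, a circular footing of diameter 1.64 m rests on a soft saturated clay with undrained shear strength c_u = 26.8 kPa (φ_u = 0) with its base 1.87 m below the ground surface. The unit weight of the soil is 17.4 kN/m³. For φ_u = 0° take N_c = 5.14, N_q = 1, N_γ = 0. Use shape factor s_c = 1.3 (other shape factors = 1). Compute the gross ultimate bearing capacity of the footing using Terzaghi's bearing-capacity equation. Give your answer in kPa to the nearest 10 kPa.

q_ult ≈ 210 kPa

Overburden at base level: q = 17.4 × 1.87 = 32.538 kPa.
Cohesion term c·N_c·s_c = 26.8 × 5.14 × 1.3 = 179.08 kPa; surcharge term q·N_q = 32.538 × 1 = 32.538 kPa.
q_ult = 179.08 + 32.538 = 211.62 kPa.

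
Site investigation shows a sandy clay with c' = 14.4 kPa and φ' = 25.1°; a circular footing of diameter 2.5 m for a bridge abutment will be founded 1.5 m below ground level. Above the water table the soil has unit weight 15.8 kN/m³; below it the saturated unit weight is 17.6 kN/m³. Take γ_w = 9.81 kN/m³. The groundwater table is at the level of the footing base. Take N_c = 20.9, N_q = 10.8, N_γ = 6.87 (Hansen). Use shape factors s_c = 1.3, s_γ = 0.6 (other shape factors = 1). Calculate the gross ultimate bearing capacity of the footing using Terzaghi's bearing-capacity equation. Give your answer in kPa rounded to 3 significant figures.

Overburden at base level: q = 15.8 × 1.5 = 23.7 kPa.
Below the base the soil is submerged, so the ½γBN_γ term uses γ' = 17.6 − 9.81 = 7.79 kN/m³.
Cohesion term c·N_c·s_c = 14.4 × 20.9 × 1.3 = 391.25 kPa; surcharge term q·N_q = 23.7 × 10.8 = 255.96 kPa; self-weight term 0.5·γ·B·N_γ·s_γ = 0.5 × 7.79 × 2.5 × 6.87 × 0.6 = 40.138 kPa.
q_ult = 391.25 + 255.96 + 40.138 = 687.35 kPa.

q_ult ≈ 687 kPa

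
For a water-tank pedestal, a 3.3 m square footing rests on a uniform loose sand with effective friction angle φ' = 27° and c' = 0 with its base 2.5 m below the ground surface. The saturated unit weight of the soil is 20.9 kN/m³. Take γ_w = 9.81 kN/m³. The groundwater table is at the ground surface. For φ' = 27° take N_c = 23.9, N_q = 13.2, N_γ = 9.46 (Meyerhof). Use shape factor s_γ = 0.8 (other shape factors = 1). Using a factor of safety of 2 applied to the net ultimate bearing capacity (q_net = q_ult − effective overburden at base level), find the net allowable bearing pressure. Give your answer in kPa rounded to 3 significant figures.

γ' = 20.9 − 9.81 = 11.09 kN/m³ (submerged throughout). q = 11.09 × 2.5 = 27.725 kPa; the same γ' applies in the ½γBN_γ term.
q·N_q = 27.725 × 13.2 = 365.97 kPa
0.5·γ·B·N_γ·s_γ = 0.5 × 11.09 × 3.3 × 9.46 × 0.8 = 138.48 kPa
q_ult = 365.97 + 138.48 = 504.45 kPa.
Net ultimate: q_net = 504.45 − 27.725 = 476.73 kPa.
q_all(net) = 476.73 / 2 = 238.36 kPa.

q_all(net) ≈ 238 kPa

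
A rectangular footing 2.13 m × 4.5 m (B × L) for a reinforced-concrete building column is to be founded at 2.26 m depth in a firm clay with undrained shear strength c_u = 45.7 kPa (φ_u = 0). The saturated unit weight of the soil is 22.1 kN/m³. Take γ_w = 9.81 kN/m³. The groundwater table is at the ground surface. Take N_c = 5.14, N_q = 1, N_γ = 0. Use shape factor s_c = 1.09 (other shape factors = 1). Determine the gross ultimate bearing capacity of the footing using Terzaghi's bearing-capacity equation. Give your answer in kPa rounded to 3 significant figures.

q_ult ≈ 284 kPa

γ' = 22.1 − 9.81 = 12.29 kN/m³ (submerged throughout). q = 12.29 × 2.26 = 27.775 kPa.
c·N_c·s_c = 45.7 × 5.14 × 1.09 = 256.04 kPa
q·N_q = 27.775 × 1 = 27.775 kPa
q_ult = 256.04 + 27.775 = 283.81 kPa.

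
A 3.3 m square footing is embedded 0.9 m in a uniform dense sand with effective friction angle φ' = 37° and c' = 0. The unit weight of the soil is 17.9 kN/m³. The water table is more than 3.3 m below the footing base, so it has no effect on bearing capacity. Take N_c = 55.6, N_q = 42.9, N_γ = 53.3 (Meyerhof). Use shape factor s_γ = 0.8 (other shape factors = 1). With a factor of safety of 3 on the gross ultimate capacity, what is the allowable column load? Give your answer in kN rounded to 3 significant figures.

q = γ·D_f = 17.9 × 0.9 = 16.11 kPa.
q·N_q = 16.11 × 42.9 = 691.12 kPa
0.5·γ·B·N_γ·s_γ = 0.5 × 17.9 × 3.3 × 53.3 × 0.8 = 1259.4 kPa
q_ult = 691.12 + 1259.4 = 1950.5 kPa.
Gross allowable pressure q_all = 1950.5 / 3 = 650.16 kPa.
Footing area = 10.89 m², so allowable column load = 650.16 × 10.89 = 7080.3 kN.

P_all ≈ 7080 kN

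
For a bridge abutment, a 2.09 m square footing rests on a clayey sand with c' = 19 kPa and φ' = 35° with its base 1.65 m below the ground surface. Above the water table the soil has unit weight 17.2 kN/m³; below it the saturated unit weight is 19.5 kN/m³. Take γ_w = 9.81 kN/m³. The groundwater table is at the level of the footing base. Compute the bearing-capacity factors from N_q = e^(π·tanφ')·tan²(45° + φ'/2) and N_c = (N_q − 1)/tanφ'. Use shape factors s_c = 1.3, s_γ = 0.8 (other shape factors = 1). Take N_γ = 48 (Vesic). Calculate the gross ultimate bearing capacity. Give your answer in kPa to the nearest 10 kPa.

q_ult ≈ 2470 kPa

tan35° = 0.7002, so N_q = e^(π×0.7002)·tan²(62.5°) = 9.023 × 3.69 = 33.3.
N_c = (33.3 − 1)/tan35° = 46.12.
Effective surcharge at the founding depth q = γ·D_f = 17.2 × 1.65 = 28.38 kPa.
The water table coincides with the base, so in the self-weight term γ → γ' = 9.69 kN/m³.
q_ult = c·N_c·s_c + q·N_q + 0.5·γ·B·N_γ·s_γ
     = 19 × 46.124 × 1.3 + 28.38 × 33.296 + 0.5 × 9.69 × 2.09 × 48 × 0.8
     = 1139.3 + 944.94 + 388.84 = 2473 kPa.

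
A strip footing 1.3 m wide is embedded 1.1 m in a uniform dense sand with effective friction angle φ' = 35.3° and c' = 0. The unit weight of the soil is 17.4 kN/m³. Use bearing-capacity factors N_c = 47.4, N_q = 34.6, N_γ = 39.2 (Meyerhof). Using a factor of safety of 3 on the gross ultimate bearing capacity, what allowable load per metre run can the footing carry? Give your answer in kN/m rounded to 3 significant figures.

Overburden at base level: q = 17.4 × 1.1 = 19.14 kPa.
Surcharge term q·N_q = 19.14 × 34.6 = 662.24 kPa; self-weight term 0.5·γ·B·N_γ = 0.5 × 17.4 × 1.3 × 39.2 = 443.35 kPa.
q_ult = 662.24 + 443.35 = 1105.6 kPa.
Gross allowable pressure q_all = 1105.6 / 3 = 368.53 kPa.
Allowable wall load = q_all × B = 368.53 × 1.3 = 479.09 kN per metre run.

≈ 479 kN/m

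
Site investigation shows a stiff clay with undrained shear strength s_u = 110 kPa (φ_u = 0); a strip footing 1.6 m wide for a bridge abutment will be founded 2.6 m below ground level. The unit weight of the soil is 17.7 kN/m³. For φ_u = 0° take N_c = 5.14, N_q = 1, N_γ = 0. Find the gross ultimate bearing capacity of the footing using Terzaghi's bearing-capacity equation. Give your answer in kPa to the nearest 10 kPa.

q_ult ≈ 610 kPa

Effective surcharge at the founding depth q = γ·D_f = 17.7 × 2.6 = 46.02 kPa.
q_ult = c·N_c + q·N_q
     = 110 × 5.14 + 46.02 × 1
     = 565.4 + 46.02 = 611.42 kPa.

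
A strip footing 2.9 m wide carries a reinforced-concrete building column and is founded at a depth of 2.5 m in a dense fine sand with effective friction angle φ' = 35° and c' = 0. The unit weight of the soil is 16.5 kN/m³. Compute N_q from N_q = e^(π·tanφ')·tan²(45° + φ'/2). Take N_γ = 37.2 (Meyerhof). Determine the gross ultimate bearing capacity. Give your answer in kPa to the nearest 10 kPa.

q_ult ≈ 2260 kPa

tan35° = 0.7002, so N_q = e^(π×0.7002)·tan²(62.5°) = 9.023 × 3.69 = 33.3.
q = γ·D_f = 16.5 × 2.5 = 41.25 kPa.
q·N_q = 41.25 × 33.296 = 1373.5 kPa
0.5·γ·B·N_γ = 0.5 × 16.5 × 2.9 × 37.2 = 890.01 kPa
q_ult = 1373.5 + 890.01 = 2263.5 kPa.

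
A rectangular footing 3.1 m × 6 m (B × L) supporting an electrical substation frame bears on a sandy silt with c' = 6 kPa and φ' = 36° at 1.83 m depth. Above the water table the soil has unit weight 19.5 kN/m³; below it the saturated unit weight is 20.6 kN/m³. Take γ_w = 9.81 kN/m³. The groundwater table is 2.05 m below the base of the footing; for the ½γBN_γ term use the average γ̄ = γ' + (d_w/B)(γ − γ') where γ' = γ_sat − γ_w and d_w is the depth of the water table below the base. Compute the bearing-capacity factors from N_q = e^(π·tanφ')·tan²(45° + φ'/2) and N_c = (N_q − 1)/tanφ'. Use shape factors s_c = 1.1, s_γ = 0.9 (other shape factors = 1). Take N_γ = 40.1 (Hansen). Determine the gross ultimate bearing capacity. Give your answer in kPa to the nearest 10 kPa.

q_ult ≈ 2610 kPa

tan36° = 0.7265, so N_q = e^(π×0.7265)·tan²(63°) = 9.801 × 3.852 = 37.75.
N_c = (37.75 − 1)/tan36° = 50.59.
q = γ·D_f = 19.5 × 1.83 = 35.685 kPa.
γ' = 10.79 kN/m³; averaging over the depth B below the base, γ̄ = γ' + (d_w/B)(γ − γ') = 16.55 kN/m³.
c·N_c·s_c = 6 × 50.585 × 1.1 = 333.86 kPa
q·N_q = 35.685 × 37.752 = 1347.2 kPa
0.5·γ·B·N_γ·s_γ = 0.5 × 16.55 × 3.1 × 40.1 × 0.9 = 925.79 kPa
q_ult = 333.86 + 1347.2 + 925.79 = 2606.9 kPa.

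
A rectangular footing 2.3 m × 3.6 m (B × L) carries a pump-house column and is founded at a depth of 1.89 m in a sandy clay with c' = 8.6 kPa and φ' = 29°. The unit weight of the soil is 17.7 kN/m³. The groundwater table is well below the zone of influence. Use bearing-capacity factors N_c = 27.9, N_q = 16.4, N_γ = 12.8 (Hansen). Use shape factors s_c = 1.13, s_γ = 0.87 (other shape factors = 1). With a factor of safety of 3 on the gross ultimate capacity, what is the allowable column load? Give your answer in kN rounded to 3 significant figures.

q = γ·D_f = 17.7 × 1.89 = 33.453 kPa.
c·N_c·s_c = 8.6 × 27.9 × 1.13 = 271.13 kPa
q·N_q = 33.453 × 16.4 = 548.63 kPa
0.5·γ·B·N_γ·s_γ = 0.5 × 17.7 × 2.3 × 12.8 × 0.87 = 226.67 kPa
q_ult = 271.13 + 548.63 + 226.67 = 1046.4 kPa.
Gross allowable pressure q_all = 1046.4 / 3 = 348.81 kPa.
Footing area = 8.28 m², so allowable column load = 348.81 × 8.28 = 2888.2 kN.

P_all ≈ 2890 kN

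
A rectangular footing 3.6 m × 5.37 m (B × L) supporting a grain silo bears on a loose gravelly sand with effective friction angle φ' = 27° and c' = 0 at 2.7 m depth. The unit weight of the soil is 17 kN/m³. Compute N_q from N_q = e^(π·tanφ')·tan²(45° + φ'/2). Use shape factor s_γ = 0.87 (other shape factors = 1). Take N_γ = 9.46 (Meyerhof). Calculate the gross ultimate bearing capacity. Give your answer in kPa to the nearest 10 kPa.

q_ult ≈ 860 kPa

tan27° = 0.5095, so N_q = e^(π×0.5095)·tan²(58.5°) = 4.957 × 2.663 = 13.2.
Overburden at base level: q = 17 × 2.7 = 45.9 kPa.
Surcharge term q·N_q = 45.9 × 13.199 = 605.84 kPa; self-weight term 0.5·γ·B·N_γ·s_γ = 0.5 × 17 × 3.6 × 9.46 × 0.87 = 251.84 kPa.
q_ult = 605.84 + 251.84 = 857.68 kPa.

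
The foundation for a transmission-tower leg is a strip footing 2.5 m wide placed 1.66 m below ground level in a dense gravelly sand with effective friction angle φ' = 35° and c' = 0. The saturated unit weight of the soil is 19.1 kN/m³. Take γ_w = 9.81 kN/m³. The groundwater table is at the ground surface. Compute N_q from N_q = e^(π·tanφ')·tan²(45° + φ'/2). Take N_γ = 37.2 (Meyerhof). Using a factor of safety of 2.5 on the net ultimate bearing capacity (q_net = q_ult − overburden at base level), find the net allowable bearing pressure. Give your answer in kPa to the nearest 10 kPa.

q_all(net) ≈ 370 kPa

N_q = e^(π·tan35°)·tan²(62.5°) = 33.3.
With the water table at the surface the whole profile is submerged: γ' = 19.1 − 9.81 = 9.29 kN/m³, so q = γ'·D_f = 15.421 kPa; the same γ' applies in the ½γBN_γ term.
q_ult = q·N_q + 0.5·γ·B·N_γ
     = 15.421 × 33.296 + 0.5 × 9.29 × 2.5 × 37.2
     = 513.47 + 431.99 = 945.46 kPa.
q_net = 945.46 − 15.421 = 930.04 kPa.
q_all(net) = 930.04 / 2.5 = 372.01 kPa.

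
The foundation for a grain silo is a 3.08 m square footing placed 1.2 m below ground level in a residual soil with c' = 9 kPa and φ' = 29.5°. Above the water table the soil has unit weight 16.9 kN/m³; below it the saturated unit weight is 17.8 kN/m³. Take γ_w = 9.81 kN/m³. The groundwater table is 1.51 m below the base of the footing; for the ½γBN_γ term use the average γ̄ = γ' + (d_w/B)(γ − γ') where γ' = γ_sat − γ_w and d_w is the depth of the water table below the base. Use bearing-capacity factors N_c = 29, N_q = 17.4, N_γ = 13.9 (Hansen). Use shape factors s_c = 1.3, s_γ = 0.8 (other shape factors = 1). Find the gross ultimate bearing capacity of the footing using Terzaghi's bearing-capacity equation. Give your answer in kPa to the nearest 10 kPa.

Overburden at base level: q = 16.9 × 1.2 = 20.28 kPa.
The water table is 1.51 m below the base (< B = 3.08 m), so the ½γBN_γ term uses γ̄ = γ' + (d_w/B)(γ − γ') = 7.99 + (1.51/3.08)(16.9 − 7.99) = 12.358 kN/m³.
Cohesion term c·N_c·s_c = 9 × 29 × 1.3 = 339.3 kPa; surcharge term q·N_q = 20.28 × 17.4 = 352.87 kPa; self-weight term 0.5·γ·B·N_γ·s_γ = 0.5 × 12.358 × 3.08 × 13.9 × 0.8 = 211.63 kPa.
q_ult = 339.3 + 352.87 + 211.63 = 903.8 kPa.

q_ult ≈ 900 kPa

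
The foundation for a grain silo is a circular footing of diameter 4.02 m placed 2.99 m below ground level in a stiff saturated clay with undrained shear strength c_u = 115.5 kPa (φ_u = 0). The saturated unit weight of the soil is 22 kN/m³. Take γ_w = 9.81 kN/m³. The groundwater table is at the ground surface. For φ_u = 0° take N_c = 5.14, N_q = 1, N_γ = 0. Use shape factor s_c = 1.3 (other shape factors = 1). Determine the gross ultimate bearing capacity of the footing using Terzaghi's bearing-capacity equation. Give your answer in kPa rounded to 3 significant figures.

With the water table at the surface the whole profile is submerged: γ' = 22 − 9.81 = 12.19 kN/m³, so q = γ'·D_f = 36.448 kPa.
q_ult = c·N_c·s_c + q·N_q
     = 115.5 × 5.14 × 1.3 + 36.448 × 1
     = 771.77 + 36.448 = 808.22 kPa.

q_ult ≈ 808 kPa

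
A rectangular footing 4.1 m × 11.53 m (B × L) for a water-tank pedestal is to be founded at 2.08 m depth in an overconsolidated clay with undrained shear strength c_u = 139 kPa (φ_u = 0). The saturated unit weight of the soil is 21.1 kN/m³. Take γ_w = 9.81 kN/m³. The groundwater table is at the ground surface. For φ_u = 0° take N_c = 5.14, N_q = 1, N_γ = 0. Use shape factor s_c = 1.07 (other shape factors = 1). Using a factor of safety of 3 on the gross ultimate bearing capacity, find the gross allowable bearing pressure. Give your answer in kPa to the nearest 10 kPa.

q_all ≈ 260 kPa

With the water table at the surface the whole profile is submerged: γ' = 21.1 − 9.81 = 11.29 kN/m³, so q = γ'·D_f = 23.483 kPa.
q_ult = c·N_c·s_c + q·N_q
     = 139 × 5.14 × 1.07 + 23.483 × 1
     = 764.47 + 23.483 = 787.96 kPa.
q_all = 787.96 / 3 = 262.65 kPa.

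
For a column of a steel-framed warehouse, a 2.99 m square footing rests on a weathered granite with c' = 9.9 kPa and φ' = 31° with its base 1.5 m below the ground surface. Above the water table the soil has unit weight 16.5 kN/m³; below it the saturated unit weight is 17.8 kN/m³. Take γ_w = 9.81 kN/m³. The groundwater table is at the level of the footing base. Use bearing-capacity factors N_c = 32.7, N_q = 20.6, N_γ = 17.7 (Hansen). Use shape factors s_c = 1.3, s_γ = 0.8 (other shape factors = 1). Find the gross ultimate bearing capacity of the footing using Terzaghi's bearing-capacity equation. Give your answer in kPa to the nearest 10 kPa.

Effective surcharge at the founding depth q = γ·D_f = 16.5 × 1.5 = 24.75 kPa.
The water table coincides with the base, so in the self-weight term γ → γ' = 7.99 kN/m³.
q_ult = c·N_c·s_c + q·N_q + 0.5·γ·B·N_γ·s_γ
     = 9.9 × 32.7 × 1.3 + 24.75 × 20.6 + 0.5 × 7.99 × 2.99 × 17.7 × 0.8
     = 420.85 + 509.85 + 169.14 = 1099.8 kPa.

q_ult ≈ 1100 kPa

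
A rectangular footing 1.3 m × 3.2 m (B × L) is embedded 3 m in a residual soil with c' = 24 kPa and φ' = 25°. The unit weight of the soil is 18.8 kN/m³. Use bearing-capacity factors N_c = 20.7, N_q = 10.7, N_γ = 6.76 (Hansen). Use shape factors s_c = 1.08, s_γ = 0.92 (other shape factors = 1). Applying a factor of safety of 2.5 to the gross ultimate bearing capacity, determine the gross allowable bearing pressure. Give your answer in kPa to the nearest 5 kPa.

q_all ≈ 485 kPa

q = γ·D_f = 18.8 × 3 = 56.4 kPa.
c·N_c·s_c = 24 × 20.7 × 1.08 = 536.54 kPa
q·N_q = 56.4 × 10.7 = 603.48 kPa
0.5·γ·B·N_γ·s_γ = 0.5 × 18.8 × 1.3 × 6.76 × 0.92 = 75.999 kPa
q_ult = 536.54 + 603.48 + 75.999 = 1216 kPa.
q_all = q_ult / FS = 1216 / 2.5 = 486.41 kPa.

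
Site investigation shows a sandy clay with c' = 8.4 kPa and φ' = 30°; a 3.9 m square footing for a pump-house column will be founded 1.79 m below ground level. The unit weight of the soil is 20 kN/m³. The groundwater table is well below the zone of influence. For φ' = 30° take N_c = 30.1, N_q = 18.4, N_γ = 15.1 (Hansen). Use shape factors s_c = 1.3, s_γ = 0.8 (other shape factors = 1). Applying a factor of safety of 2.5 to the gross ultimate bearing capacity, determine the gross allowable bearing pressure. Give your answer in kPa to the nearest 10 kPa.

q = γ·D_f = 20 × 1.79 = 35.8 kPa.
c·N_c·s_c = 8.4 × 30.1 × 1.3 = 328.69 kPa
q·N_q = 35.8 × 18.4 = 658.72 kPa
0.5·γ·B·N_γ·s_γ = 0.5 × 20 × 3.9 × 15.1 × 0.8 = 471.12 kPa
q_ult = 328.69 + 658.72 + 471.12 = 1458.5 kPa.
q_all = q_ult / FS = 1458.5 / 2.5 = 583.41 kPa.

q_all ≈ 580 kPa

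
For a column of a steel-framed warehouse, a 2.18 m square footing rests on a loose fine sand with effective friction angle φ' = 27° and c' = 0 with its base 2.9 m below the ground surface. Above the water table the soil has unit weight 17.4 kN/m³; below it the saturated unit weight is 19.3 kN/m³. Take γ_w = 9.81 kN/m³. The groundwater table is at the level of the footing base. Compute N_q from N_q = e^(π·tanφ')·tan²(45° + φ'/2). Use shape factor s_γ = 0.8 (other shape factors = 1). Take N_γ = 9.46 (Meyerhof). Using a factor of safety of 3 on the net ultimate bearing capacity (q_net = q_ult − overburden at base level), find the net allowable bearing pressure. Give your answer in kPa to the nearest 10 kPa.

q_all(net) ≈ 230 kPa

N_q = e^(π·tan27°)·tan²(58.5°) = 13.2.
Effective surcharge at the founding depth q = γ·D_f = 17.4 × 2.9 = 50.46 kPa.
The water table coincides with the base, so in the self-weight term γ → γ' = 9.49 kN/m³.
q_ult = q·N_q + 0.5·γ·B·N_γ·s_γ
     = 50.46 × 13.199 + 0.5 × 9.49 × 2.18 × 9.46 × 0.8
     = 666.03 + 78.284 = 744.31 kPa.
q_net = 744.31 − 50.46 = 693.85 kPa.
q_all(net) = 693.85 / 3 = 231.28 kPa.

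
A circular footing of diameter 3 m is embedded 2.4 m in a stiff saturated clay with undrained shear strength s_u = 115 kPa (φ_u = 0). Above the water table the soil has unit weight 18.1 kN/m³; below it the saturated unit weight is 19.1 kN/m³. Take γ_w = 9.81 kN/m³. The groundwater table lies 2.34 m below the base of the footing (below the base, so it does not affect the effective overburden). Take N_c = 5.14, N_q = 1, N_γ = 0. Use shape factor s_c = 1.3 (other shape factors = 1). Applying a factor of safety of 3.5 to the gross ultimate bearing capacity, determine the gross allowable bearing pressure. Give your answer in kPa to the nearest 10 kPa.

Effective surcharge at the founding depth q = γ·D_f = 18.1 × 2.4 = 43.44 kPa.
q_ult = c·N_c·s_c + q·N_q
     = 115 × 5.14 × 1.3 + 43.44 × 1
     = 768.43 + 43.44 = 811.87 kPa.
q_all = q_ult / FS = 811.87 / 3.5 = 231.96 kPa.

q_all ≈ 230 kPa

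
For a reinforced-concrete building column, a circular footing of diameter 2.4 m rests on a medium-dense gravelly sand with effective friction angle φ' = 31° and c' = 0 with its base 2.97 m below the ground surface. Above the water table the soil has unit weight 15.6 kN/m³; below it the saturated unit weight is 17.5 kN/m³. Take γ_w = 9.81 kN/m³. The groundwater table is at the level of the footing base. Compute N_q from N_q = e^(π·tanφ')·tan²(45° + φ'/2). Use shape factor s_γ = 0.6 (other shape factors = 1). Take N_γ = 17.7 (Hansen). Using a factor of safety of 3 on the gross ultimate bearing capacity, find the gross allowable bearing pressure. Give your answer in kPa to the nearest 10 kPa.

N_q = e^(π·tan31°)·tan²(60.5°) = 20.63.
Overburden at base level: q = 15.6 × 2.97 = 46.332 kPa.
Below the base the soil is submerged, so the ½γBN_γ term uses γ' = 17.5 − 9.81 = 7.69 kN/m³.
Surcharge term q·N_q = 46.332 × 20.631 = 955.87 kPa; self-weight term 0.5·γ·B·N_γ·s_γ = 0.5 × 7.69 × 2.4 × 17.7 × 0.6 = 98.001 kPa.
q_ult = 955.87 + 98.001 = 1053.9 kPa.
q_all = 1053.9 / 3 = 351.29 kPa.

q_all ≈ 350 kPa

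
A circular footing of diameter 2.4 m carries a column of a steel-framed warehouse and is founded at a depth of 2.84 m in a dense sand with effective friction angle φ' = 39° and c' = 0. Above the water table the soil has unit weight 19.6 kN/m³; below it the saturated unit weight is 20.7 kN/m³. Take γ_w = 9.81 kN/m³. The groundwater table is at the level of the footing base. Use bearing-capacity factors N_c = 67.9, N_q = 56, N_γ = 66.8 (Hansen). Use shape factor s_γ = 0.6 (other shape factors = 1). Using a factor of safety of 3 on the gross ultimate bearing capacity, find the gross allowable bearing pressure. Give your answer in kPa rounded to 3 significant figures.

Effective surcharge at the founding depth q = γ·D_f = 19.6 × 2.84 = 55.664 kPa.
The water table coincides with the base, so in the self-weight term γ → γ' = 10.89 kN/m³.
q_ult = q·N_q + 0.5·γ·B·N_γ·s_γ
     = 55.664 × 56 + 0.5 × 10.89 × 2.4 × 66.8 × 0.6
     = 3117.2 + 523.77 = 3640.9 kPa.
q_all = 3640.9 / 3 = 1213.6 kPa.

q_all ≈ 1210 kPa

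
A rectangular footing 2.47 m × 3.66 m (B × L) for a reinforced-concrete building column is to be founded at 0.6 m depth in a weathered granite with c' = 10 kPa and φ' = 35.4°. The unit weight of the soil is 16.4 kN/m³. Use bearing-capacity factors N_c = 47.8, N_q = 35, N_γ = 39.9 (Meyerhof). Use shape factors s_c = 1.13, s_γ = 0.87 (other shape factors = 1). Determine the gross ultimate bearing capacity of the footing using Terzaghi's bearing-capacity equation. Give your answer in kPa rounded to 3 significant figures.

q_ult ≈ 1590 kPa

q = γ·D_f = 16.4 × 0.6 = 9.84 kPa.
c·N_c·s_c = 10 × 47.8 × 1.13 = 540.14 kPa
q·N_q = 9.84 × 35 = 344.4 kPa
0.5·γ·B·N_γ·s_γ = 0.5 × 16.4 × 2.47 × 39.9 × 0.87 = 703.08 kPa
q_ult = 540.14 + 344.4 + 703.08 = 1587.6 kPa.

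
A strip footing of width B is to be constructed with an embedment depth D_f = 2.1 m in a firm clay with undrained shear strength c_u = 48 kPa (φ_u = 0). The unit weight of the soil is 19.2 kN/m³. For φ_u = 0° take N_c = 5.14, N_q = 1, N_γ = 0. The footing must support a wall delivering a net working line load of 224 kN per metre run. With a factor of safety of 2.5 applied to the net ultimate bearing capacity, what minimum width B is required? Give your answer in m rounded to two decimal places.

Effective surcharge at the founding depth q = γ·D_f = 19.2 × 2.1 = 40.32 kPa.
q_ult = c·N_c + q·N_q
     = 48 × 5.14 + 40.32 × 1
     = 246.72 + 40.32 = 287.04 kPa.
For φ = 0 the ½γBN_γ term vanishes, so q_ult is independent of B. q_net = 287.04 − 40.32 = 246.72 kPa; q_all(net) = 246.72/2.5 = 98.688 kPa.
Required width B = w / q_all(net) = 224 / 98.688 = 2.27 m.

B = 2.27 m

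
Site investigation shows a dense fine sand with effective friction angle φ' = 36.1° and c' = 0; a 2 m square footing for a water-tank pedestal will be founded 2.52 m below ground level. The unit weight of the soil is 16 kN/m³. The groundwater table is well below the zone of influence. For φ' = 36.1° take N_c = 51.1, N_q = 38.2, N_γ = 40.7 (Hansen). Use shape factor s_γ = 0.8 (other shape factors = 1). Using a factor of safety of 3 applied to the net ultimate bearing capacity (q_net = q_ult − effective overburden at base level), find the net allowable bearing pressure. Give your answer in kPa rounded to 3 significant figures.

q_all(net) ≈ 674 kPa

Overburden at base level: q = 16 × 2.52 = 40.32 kPa.
Surcharge term q·N_q = 40.32 × 38.2 = 1540.2 kPa; self-weight term 0.5·γ·B·N_γ·s_γ = 0.5 × 16 × 2 × 40.7 × 0.8 = 520.96 kPa.
q_ult = 1540.2 + 520.96 = 2061.2 kPa.
Net ultimate: q_net = 2061.2 − 40.32 = 2020.9 kPa.
q_all(net) = 2020.9 / 3 = 673.62 kPa.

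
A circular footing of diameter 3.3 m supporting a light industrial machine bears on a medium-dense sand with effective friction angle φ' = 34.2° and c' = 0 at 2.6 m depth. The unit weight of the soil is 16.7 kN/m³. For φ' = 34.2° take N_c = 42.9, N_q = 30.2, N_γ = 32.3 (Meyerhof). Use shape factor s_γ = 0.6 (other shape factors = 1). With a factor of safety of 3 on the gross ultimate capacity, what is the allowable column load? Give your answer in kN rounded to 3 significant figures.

Effective surcharge at the founding depth q = γ·D_f = 16.7 × 2.6 = 43.42 kPa.
q_ult = q·N_q + 0.5·γ·B·N_γ·s_γ
     = 43.42 × 30.2 + 0.5 × 16.7 × 3.3 × 32.3 × 0.6
     = 1311.3 + 534.02 = 1845.3 kPa.
Gross allowable pressure q_all = 1845.3 / 3 = 615.1 kPa.
Footing area = 8.553 m², so allowable column load = 615.1 × 8.553 = 5261 kN.

P_all ≈ 5260 kN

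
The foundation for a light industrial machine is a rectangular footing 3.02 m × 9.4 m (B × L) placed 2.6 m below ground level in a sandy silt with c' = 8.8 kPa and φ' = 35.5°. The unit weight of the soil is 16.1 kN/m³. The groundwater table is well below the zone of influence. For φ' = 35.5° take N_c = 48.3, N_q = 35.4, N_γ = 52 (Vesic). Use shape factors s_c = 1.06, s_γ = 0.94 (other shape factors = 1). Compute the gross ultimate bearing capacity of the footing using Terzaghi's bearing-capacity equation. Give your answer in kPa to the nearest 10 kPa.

q_ult ≈ 3120 kPa

Overburden at base level: q = 16.1 × 2.6 = 41.86 kPa.
Cohesion term c·N_c·s_c = 8.8 × 48.3 × 1.06 = 450.54 kPa; surcharge term q·N_q = 41.86 × 35.4 = 1481.8 kPa; self-weight term 0.5·γ·B·N_γ·s_γ = 0.5 × 16.1 × 3.02 × 52 × 0.94 = 1188.3 kPa.
q_ult = 450.54 + 1481.8 + 1188.3 = 3120.7 kPa.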